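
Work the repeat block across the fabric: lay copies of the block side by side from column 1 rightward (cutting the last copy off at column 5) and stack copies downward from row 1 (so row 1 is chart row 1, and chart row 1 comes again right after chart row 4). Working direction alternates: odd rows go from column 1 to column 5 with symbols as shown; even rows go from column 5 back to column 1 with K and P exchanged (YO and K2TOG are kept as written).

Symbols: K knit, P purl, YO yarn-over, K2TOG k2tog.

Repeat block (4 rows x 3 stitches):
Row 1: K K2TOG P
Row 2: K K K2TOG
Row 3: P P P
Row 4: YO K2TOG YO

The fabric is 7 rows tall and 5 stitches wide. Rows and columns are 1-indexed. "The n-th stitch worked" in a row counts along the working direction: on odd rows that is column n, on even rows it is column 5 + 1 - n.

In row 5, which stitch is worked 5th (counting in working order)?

Row 5: (5-1) mod 4 = 0, so use chart row 1. Odd row -> RS.
Chart row 1 tiled across columns 1-5: K K2TOG P K K2TOG
RS row: no reversal, no swap; stitch n worked = column n.
Stitch 5 in working order -> K2TOG

Result:
K2TOG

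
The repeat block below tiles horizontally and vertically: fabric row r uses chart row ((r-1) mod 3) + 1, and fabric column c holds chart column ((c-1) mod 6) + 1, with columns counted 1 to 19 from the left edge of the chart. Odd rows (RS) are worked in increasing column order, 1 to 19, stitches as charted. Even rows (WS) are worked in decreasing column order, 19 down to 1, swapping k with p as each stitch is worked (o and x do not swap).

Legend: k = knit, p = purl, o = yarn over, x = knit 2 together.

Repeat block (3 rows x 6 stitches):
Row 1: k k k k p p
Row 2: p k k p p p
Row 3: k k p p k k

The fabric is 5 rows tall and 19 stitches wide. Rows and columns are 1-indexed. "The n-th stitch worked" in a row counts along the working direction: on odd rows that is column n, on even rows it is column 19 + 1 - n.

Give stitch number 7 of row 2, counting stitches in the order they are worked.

Stitch:
k

Derivation:
Row 2 uses chart row ((2-1) mod 3)+1 = 2. Row 2 is even, so WS.
Chart row 2 tiled across columns 1-19: p k k p p p p k k p p p p k k p p p p
Wrong side: read the tiled row from column 19 down to 1 and exchange k with p (leave o, x).
Row 2 as worked: k k k k p p k k k k p p k k k k p p k
Stitch 7 in working order -> k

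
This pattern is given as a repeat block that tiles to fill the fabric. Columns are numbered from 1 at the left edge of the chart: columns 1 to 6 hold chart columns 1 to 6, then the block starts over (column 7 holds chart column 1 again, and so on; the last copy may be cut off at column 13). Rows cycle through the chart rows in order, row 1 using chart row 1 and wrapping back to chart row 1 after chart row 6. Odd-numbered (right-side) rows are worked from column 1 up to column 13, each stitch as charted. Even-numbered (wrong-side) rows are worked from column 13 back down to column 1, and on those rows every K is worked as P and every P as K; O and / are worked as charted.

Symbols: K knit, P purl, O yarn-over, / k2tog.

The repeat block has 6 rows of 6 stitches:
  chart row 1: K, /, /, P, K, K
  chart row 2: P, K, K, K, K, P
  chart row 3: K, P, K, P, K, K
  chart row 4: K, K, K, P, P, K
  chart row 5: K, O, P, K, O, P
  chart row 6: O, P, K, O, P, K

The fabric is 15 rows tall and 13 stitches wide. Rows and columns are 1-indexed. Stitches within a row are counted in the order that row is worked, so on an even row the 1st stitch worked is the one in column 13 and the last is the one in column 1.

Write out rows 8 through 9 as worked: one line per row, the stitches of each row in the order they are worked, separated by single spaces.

== ROWS AS WORKED ==
K K P P P P K K P P P P K
K P K P K K K P K P K K K

Derivation:
Row 8: chart row 2, WS - tiled (columns 1-13): P K K K K P P K K K K P P; work from column 13 back to 1 with K<->P swapped.
Row 9: chart row 3, RS - tile across columns 1-13 and work as-is.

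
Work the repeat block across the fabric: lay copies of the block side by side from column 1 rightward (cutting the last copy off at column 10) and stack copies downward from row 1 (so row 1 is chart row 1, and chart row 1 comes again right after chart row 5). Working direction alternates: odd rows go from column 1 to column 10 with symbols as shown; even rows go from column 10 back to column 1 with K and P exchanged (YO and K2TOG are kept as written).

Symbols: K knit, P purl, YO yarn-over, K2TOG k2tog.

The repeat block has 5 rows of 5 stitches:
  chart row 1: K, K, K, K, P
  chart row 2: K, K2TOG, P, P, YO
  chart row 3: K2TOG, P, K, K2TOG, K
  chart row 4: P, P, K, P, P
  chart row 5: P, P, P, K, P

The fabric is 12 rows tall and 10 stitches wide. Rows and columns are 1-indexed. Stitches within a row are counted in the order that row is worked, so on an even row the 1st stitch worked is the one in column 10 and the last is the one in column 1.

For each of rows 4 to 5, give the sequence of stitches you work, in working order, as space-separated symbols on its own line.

Row 4: chart row 4, WS - tiled (columns 1-10): P P K P P P P K P P; work from column 10 back to 1 with K<->P swapped.
Row 5: chart row 5, RS - tile across columns 1-10 and work as-is.

== ROWS AS WORKED ==
K K P K K K K P K K
P P P K P P P P K P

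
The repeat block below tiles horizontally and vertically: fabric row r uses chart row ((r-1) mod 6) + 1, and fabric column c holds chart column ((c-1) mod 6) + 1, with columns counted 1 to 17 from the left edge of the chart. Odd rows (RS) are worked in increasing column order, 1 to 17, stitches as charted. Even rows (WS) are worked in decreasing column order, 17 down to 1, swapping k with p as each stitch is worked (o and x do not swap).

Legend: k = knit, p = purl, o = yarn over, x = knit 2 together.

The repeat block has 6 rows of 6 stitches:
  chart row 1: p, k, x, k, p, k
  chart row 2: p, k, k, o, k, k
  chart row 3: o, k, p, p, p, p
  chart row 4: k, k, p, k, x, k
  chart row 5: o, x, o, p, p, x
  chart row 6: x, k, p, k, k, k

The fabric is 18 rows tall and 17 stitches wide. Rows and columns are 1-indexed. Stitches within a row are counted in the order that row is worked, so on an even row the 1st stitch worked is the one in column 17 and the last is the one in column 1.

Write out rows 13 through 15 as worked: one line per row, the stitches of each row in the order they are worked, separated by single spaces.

Result:
p k x k p k p k x k p k p k x k p
p o p p k p p o p p k p p o p p k
o k p p p p o k p p p p o k p p p

Derivation:
Row 13: chart row 1, RS - tile across columns 1-17 and work as-is.
Row 14: chart row 2, WS - tiled (columns 1-17): p k k o k k p k k o k k p k k o k; work from column 17 back to 1 with k<->p swapped.
Row 15: chart row 3, RS - tile across columns 1-17 and work as-is.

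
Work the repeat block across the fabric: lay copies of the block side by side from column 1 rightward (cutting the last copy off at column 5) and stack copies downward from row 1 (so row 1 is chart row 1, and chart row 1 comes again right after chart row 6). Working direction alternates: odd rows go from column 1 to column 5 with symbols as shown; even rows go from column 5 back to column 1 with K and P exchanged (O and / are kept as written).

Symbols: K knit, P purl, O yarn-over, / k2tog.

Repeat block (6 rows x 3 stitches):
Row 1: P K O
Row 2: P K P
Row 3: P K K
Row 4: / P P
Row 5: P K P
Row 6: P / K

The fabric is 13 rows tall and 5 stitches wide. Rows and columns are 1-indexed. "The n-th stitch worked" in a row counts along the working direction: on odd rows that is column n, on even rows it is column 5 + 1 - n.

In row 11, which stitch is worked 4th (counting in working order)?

Stitch:
P

Derivation:
Row 11 uses chart row ((11-1) mod 6)+1 = 5. Row 11 is odd, so RS.
Chart row 5 tiled across columns 1-5: P K P P K
RS row: no reversal, no swap; stitch n worked = column n.
The 4th stitch worked is P.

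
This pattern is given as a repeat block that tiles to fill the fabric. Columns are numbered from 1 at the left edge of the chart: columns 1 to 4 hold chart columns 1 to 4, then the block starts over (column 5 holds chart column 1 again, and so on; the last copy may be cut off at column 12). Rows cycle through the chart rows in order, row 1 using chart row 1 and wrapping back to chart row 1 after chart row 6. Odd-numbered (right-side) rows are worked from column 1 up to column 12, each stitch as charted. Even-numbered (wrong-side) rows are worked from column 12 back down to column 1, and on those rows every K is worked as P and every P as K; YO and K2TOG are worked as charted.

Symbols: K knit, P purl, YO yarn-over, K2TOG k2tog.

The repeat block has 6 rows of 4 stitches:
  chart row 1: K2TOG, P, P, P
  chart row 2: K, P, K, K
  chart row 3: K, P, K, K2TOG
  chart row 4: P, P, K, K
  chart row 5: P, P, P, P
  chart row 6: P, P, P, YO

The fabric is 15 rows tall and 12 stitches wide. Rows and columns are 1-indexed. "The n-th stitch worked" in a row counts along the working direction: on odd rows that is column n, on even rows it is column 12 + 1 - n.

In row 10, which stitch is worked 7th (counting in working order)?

== STITCH ==
K

Derivation:
Row 10: (10-1) mod 6 = 3, so use chart row 4. Even row -> WS.
Chart row 4 tiled across columns 1-12: P P K K P P K K P P K K
Wrong side: read the tiled row from column 12 down to 1 and exchange K with P (leave YO, K2TOG).
Row 10 as worked: P P K K P P K K P P K K
Counting 7 along the worked row gives K.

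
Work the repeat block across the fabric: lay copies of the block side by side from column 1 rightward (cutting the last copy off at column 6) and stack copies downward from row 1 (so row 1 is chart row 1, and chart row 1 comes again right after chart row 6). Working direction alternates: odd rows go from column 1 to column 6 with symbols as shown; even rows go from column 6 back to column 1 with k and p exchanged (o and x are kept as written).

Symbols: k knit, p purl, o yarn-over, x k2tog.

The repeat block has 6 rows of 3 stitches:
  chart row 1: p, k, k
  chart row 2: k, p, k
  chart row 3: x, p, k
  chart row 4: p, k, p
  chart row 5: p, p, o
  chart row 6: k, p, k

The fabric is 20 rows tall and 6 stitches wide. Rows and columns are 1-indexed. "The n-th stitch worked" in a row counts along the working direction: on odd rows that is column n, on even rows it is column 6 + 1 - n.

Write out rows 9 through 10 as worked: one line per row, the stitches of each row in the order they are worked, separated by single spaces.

Row 9: chart row 3, RS - tile across columns 1-6 and work as-is.
Row 10: chart row 4, WS - tiled (columns 1-6): p k p p k p; work from column 6 back to 1 with k<->p swapped.

Rows as worked:
x p k x p k
k p k k p k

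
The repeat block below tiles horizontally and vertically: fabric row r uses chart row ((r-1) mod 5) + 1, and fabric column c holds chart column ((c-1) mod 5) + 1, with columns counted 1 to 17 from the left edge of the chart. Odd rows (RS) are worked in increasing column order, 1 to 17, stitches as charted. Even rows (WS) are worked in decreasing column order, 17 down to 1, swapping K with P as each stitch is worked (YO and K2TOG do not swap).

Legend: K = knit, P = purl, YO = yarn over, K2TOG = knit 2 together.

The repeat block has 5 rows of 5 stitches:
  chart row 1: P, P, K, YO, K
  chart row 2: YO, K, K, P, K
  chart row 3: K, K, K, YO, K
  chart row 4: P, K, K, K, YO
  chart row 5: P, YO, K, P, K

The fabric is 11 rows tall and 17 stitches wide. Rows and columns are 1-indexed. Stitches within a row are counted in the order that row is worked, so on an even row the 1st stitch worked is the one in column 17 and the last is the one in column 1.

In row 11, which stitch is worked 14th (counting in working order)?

Row 11 uses chart row ((11-1) mod 5)+1 = 1. Row 11 is odd, so RS.
Chart row 1 tiled across columns 1-17: P P K YO K P P K YO K P P K YO K P P
RS: work column 1 to column 17, symbols as charted — the tiled row is the row as worked.
The 14th stitch worked is YO.

== STITCH ==
YO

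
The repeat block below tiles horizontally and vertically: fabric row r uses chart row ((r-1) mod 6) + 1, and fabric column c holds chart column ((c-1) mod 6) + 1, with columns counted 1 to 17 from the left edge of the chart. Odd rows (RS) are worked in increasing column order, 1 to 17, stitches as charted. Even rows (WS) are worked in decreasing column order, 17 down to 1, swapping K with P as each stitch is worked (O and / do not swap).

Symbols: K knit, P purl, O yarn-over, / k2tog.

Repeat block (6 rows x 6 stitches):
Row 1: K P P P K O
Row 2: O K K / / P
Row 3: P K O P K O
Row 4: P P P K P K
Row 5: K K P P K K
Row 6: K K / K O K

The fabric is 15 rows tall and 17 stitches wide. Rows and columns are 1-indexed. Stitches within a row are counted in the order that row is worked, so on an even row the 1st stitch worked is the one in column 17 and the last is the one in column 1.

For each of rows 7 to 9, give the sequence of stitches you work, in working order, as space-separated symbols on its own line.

Row 7: chart row 1, RS - tile across columns 1-17 and work as-is.
Row 8: chart row 2, WS - tiled (columns 1-17): O K K / / P O K K / / P O K K / /; work from column 17 back to 1 with K<->P swapped.
Row 9: chart row 3, RS - tile across columns 1-17 and work as-is.

Result:
K P P P K O K P P P K O K P P P K
/ / P P O K / / P P O K / / P P O
P K O P K O P K O P K O P K O P K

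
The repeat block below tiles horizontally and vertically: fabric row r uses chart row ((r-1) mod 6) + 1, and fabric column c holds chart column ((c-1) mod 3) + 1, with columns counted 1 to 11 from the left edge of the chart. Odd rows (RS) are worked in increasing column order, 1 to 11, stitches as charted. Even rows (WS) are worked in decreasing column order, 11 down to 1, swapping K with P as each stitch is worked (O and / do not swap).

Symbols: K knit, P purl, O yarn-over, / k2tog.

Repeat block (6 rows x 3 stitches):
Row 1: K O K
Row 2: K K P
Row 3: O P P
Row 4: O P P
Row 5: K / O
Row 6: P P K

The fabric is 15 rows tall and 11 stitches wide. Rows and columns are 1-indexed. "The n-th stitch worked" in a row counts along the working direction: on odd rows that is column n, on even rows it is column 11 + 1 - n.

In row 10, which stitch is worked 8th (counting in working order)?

Row 10: (10-1) mod 6 = 3, so use chart row 4. Even row -> WS.
Chart row 4 tiled across columns 1-11: O P P O P P O P P O P
Wrong side: read the tiled row from column 11 down to 1 and exchange K with P (leave O, /).
Row 10 as worked: K O K K O K K O K K O
The 8th stitch worked is O.

Result:
O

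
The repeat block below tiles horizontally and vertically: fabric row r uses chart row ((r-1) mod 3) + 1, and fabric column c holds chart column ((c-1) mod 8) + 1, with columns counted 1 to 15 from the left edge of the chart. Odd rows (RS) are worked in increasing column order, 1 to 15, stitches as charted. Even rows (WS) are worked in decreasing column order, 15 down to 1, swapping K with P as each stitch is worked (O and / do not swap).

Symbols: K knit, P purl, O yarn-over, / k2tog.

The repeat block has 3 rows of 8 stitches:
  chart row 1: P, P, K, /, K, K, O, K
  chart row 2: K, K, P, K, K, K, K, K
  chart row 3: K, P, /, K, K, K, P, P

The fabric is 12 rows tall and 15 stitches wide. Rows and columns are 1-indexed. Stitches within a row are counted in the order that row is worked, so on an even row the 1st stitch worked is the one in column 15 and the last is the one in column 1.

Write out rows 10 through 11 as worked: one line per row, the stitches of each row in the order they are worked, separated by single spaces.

Row 10: chart row 1, WS - tiled (columns 1-15): P P K / K K O K P P K / K K O; work from column 15 back to 1 with K<->P swapped.
Row 11: chart row 2, RS - tile across columns 1-15 and work as-is.

Rows as worked:
O P P / P K K P O P P / P K K
K K P K K K K K K K P K K K K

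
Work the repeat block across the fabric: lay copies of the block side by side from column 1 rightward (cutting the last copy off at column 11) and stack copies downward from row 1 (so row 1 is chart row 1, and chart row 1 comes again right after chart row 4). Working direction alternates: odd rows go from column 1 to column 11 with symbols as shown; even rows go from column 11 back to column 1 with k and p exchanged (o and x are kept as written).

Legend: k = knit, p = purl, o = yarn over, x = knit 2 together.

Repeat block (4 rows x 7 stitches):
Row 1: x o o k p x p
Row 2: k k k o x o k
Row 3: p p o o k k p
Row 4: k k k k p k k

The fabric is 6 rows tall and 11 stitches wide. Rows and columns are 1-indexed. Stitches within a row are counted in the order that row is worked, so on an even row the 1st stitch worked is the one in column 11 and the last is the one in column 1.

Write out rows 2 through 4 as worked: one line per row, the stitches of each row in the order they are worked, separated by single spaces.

Row 2: chart row 2, WS - tiled (columns 1-11): k k k o x o k k k k o; work from column 11 back to 1 with k<->p swapped.
Row 3: chart row 3, RS - tile across columns 1-11 and work as-is.
Row 4: chart row 4, WS - tiled (columns 1-11): k k k k p k k k k k k; work from column 11 back to 1 with k<->p swapped.

== ROWS AS WORKED ==
o p p p p o x o p p p
p p o o k k p p p o o
p p p p p p k p p p p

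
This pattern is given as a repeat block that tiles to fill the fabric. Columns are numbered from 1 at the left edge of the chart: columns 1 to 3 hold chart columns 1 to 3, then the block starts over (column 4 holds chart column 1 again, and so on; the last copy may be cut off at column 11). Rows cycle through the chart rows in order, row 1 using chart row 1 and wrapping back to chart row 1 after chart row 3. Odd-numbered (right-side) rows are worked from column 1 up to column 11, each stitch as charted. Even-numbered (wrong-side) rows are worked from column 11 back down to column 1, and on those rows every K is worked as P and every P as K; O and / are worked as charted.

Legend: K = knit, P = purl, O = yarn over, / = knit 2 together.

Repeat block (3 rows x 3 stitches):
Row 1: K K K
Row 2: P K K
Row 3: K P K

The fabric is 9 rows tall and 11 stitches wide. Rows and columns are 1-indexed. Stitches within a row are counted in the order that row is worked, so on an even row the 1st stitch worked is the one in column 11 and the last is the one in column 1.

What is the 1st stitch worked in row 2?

== STITCH ==
P

Derivation:
Row 2: (2-1) mod 3 = 1, so use chart row 2. Even row -> WS.
Chart row 2 tiled across columns 1-11: P K K P K K P K K P K
WS row: flip the tiled sequence (start at column 11) and apply K<->P; O and / stay.
Row 2 as worked: P K P P K P P K P P K
The 1st stitch worked is P.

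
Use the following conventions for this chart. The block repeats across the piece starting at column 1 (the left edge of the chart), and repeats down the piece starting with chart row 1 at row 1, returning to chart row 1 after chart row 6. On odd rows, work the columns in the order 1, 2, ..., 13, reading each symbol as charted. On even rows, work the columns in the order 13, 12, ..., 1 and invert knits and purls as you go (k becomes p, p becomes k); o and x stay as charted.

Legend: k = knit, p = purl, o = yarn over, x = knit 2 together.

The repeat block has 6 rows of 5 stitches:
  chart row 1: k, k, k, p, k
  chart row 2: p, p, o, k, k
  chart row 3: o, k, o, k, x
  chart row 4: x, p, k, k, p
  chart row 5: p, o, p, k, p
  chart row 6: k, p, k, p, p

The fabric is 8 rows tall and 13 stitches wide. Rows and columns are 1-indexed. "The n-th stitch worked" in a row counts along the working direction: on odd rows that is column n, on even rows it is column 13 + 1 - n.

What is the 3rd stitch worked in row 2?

Row 2 uses chart row ((2-1) mod 6)+1 = 2. Row 2 is even, so WS.
Chart row 2 tiled across columns 1-13: p p o k k p p o k k p p o
WS: work from column 13 back to column 1 (reverse the tiled row), swapping k<->p (o and x unchanged).
Row 2 as worked: o k k p p o k k p p o k k
Stitch 3 in working order -> k

Stitch:
k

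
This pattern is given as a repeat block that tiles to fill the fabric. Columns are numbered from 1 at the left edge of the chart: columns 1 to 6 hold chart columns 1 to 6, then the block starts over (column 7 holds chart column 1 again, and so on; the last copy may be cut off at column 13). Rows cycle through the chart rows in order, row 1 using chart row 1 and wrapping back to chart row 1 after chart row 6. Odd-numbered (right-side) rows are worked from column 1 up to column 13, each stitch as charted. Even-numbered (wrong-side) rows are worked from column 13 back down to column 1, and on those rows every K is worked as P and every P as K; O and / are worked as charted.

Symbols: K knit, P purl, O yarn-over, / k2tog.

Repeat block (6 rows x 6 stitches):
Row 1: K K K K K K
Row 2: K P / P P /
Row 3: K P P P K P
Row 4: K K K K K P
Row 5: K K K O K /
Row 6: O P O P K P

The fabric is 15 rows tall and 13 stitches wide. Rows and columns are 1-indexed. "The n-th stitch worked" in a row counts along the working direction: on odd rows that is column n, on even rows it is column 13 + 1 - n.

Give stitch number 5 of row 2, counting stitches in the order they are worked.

== STITCH ==
/

Derivation:
Row 2 uses chart row ((2-1) mod 6)+1 = 2. Row 2 is even, so WS.
Chart row 2 tiled across columns 1-13: K P / P P / K P / P P / K
WS row: flip the tiled sequence (start at column 13) and apply K<->P; O and / stay.
Row 2 as worked: P / K K / K P / K K / K P
The 5th stitch worked is /.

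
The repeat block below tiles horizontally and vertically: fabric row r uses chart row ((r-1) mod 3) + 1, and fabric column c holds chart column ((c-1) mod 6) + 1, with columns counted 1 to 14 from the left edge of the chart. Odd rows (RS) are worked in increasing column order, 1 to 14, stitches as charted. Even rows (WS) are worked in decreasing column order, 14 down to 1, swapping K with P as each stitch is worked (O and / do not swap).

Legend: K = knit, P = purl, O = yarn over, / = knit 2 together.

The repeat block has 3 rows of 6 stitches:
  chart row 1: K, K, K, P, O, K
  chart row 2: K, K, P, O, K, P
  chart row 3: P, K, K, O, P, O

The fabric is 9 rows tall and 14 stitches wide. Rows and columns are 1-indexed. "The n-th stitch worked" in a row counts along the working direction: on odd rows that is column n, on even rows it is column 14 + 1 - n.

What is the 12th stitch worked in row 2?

Result:
K

Derivation:
Row 2: (2-1) mod 3 = 1, so use chart row 2. Even row -> WS.
Chart row 2 tiled across columns 1-14: K K P O K P K K P O K P K K
WS: work from column 14 back to column 1 (reverse the tiled row), swapping K<->P (O and / unchanged).
Row 2 as worked: P P K P O K P P K P O K P P
The 12th stitch worked is K.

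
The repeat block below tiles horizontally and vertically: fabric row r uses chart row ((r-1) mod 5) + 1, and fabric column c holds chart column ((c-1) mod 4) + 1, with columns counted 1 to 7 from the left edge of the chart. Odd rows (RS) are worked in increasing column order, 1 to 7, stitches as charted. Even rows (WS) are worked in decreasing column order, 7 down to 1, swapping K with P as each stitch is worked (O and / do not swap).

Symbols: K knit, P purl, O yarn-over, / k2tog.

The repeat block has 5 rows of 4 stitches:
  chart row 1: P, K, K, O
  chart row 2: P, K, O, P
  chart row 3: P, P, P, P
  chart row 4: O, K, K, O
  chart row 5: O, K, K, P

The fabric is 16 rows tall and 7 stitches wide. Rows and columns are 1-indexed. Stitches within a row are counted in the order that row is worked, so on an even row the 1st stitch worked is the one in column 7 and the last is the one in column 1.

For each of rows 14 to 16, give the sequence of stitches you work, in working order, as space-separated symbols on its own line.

Row 14: chart row 4, WS - tiled (columns 1-7): O K K O O K K; work from column 7 back to 1 with K<->P swapped.
Row 15: chart row 5, RS - tile across columns 1-7 and work as-is.
Row 16: chart row 1, WS - tiled (columns 1-7): P K K O P K K; work from column 7 back to 1 with K<->P swapped.

Result:
P P O O P P O
O K K P O K K
P P K O P P K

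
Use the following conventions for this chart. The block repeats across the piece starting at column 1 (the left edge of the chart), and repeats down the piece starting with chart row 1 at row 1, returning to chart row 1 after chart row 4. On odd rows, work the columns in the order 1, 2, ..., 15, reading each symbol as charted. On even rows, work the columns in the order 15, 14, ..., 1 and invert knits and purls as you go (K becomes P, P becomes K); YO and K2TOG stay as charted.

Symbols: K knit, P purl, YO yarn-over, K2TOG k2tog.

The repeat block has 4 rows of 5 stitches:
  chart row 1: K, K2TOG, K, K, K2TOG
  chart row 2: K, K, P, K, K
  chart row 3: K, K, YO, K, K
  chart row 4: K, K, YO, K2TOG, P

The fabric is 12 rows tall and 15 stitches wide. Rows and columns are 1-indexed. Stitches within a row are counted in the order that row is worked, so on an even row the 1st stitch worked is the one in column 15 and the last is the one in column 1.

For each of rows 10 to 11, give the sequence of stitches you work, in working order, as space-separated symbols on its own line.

Row 10: chart row 2, WS - tiled (columns 1-15): K K P K K K K P K K K K P K K; work from column 15 back to 1 with K<->P swapped.
Row 11: chart row 3, RS - tile across columns 1-15 and work as-is.

== ROWS AS WORKED ==
P P K P P P P K P P P P K P P
K K YO K K K K YO K K K K YO K K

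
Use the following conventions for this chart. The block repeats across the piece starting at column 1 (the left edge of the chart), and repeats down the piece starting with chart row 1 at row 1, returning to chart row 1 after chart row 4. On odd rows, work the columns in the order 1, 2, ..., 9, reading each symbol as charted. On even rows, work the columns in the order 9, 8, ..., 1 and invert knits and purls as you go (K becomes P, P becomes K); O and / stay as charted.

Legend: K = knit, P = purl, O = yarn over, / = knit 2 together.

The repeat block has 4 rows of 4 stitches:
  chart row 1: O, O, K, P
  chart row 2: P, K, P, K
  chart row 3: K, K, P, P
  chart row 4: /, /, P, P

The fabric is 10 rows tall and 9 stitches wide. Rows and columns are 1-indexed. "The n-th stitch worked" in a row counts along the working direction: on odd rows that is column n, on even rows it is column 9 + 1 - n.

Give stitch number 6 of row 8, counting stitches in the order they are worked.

== STITCH ==
K

Derivation:
For row 8: chart row = ((8-1) mod 4) + 1 = 4; this is a WS (even) row.
Chart row 4 tiled across columns 1-9: / / P P / / P P /
Wrong side: read the tiled row from column 9 down to 1 and exchange K with P (leave O, /).
Row 8 as worked: / K K / / K K / /
The 6th stitch worked is K.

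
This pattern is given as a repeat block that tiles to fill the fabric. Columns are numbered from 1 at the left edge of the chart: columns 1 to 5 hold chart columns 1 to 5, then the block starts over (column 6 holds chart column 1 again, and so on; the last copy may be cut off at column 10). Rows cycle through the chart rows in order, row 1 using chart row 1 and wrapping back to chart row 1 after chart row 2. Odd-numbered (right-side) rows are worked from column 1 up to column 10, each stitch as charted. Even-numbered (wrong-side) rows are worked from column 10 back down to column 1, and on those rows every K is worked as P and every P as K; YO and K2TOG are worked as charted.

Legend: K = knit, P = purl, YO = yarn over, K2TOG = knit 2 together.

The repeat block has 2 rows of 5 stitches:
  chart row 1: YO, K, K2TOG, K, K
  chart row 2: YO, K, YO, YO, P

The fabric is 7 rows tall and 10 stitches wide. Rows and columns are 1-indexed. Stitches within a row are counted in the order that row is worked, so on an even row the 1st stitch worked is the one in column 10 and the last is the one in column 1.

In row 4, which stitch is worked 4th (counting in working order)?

Row 4: (4-1) mod 2 = 1, so use chart row 2. Even row -> WS.
Chart row 2 tiled across columns 1-10: YO K YO YO P YO K YO YO P
WS: work from column 10 back to column 1 (reverse the tiled row), swapping K<->P (YO and K2TOG unchanged).
Row 4 as worked: K YO YO P YO K YO YO P YO
Counting 4 along the worked row gives P.

Result:
P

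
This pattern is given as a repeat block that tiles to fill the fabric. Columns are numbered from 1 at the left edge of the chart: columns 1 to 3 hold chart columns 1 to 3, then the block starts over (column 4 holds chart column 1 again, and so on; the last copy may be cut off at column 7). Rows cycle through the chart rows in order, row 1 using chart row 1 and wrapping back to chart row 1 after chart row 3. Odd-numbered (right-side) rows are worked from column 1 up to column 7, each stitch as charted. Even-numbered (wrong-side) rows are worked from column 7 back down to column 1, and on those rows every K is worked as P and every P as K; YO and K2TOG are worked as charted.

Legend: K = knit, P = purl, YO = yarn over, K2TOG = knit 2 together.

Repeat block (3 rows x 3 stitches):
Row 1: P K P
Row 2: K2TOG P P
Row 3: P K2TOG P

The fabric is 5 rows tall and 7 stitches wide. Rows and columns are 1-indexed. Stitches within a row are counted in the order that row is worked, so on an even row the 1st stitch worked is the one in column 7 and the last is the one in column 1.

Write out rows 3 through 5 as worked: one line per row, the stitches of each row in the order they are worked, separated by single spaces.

Row 3: chart row 3, RS - tile across columns 1-7 and work as-is.
Row 4: chart row 1, WS - tiled (columns 1-7): P K P P K P P; work from column 7 back to 1 with K<->P swapped.
Row 5: chart row 2, RS - tile across columns 1-7 and work as-is.

== ROWS AS WORKED ==
P K2TOG P P K2TOG P P
K K P K K P K
K2TOG P P K2TOG P P K2TOG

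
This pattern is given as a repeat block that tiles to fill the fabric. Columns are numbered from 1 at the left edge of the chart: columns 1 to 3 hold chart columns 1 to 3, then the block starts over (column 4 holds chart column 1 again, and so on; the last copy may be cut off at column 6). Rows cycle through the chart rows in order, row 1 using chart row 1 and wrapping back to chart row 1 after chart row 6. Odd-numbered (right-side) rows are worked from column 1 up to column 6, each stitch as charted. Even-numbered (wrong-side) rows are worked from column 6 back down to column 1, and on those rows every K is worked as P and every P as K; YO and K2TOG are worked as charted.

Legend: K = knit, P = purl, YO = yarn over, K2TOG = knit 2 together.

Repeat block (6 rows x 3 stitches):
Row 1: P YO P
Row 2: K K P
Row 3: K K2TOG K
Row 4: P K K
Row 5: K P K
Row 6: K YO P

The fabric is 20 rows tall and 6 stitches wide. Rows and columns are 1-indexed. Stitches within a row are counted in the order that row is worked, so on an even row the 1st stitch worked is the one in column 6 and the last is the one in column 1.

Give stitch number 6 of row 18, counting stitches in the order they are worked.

Row 18: (18-1) mod 6 = 5, so use chart row 6. Even row -> WS.
Chart row 6 tiled across columns 1-6: K YO P K YO P
WS row: flip the tiled sequence (start at column 6) and apply K<->P; YO and K2TOG stay.
Row 18 as worked: K YO P K YO P
Stitch 6 in working order -> P

Result:
P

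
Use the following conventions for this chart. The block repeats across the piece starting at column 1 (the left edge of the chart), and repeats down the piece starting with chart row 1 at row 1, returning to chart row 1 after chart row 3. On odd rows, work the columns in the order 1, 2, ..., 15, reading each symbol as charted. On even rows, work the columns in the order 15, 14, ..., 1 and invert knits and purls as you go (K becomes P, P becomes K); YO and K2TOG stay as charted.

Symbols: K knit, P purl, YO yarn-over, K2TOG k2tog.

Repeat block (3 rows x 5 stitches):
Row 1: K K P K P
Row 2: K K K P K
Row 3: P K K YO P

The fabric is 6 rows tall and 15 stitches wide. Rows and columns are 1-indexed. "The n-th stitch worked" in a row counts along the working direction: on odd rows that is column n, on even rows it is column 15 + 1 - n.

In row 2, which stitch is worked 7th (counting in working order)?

Result:
K

Derivation:
Row 2 uses chart row ((2-1) mod 3)+1 = 2. Row 2 is even, so WS.
Chart row 2 tiled across columns 1-15: K K K P K K K K P K K K K P K
Wrong side: read the tiled row from column 15 down to 1 and exchange K with P (leave YO, K2TOG).
Row 2 as worked: P K P P P P K P P P P K P P P
Stitch 7 in working order -> K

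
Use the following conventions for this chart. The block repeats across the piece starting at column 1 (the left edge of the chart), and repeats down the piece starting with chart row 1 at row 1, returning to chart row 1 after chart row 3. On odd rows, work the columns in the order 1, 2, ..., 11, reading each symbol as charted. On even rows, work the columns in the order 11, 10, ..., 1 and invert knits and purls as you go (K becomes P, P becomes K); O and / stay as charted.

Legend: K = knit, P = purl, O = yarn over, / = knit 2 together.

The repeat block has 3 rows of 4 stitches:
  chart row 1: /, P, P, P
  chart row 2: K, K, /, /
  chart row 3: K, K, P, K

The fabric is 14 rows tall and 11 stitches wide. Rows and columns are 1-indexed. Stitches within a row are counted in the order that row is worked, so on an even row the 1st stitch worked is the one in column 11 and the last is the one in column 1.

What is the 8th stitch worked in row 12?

Result:
P

Derivation:
Row 12: (12-1) mod 3 = 2, so use chart row 3. Even row -> WS.
Chart row 3 tiled across columns 1-11: K K P K K K P K K K P
Wrong side: read the tiled row from column 11 down to 1 and exchange K with P (leave O, /).
Row 12 as worked: K P P P K P P P K P P
Counting 8 along the worked row gives P.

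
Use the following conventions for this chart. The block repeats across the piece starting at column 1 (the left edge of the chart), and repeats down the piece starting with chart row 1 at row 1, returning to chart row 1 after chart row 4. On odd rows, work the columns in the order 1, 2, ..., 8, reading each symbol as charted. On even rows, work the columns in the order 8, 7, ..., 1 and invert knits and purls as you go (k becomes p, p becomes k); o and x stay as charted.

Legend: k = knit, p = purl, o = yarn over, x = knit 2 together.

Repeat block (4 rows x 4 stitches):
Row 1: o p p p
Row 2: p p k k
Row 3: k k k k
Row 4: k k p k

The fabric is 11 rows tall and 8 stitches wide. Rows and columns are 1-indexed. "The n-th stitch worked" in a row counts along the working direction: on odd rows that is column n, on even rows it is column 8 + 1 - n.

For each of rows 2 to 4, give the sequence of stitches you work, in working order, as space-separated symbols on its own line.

Row 2: chart row 2, WS - tiled (columns 1-8): p p k k p p k k; work from column 8 back to 1 with k<->p swapped.
Row 3: chart row 3, RS - tile across columns 1-8 and work as-is.
Row 4: chart row 4, WS - tiled (columns 1-8): k k p k k k p k; work from column 8 back to 1 with k<->p swapped.

== ROWS AS WORKED ==
p p k k p p k k
k k k k k k k k
p k p p p k p p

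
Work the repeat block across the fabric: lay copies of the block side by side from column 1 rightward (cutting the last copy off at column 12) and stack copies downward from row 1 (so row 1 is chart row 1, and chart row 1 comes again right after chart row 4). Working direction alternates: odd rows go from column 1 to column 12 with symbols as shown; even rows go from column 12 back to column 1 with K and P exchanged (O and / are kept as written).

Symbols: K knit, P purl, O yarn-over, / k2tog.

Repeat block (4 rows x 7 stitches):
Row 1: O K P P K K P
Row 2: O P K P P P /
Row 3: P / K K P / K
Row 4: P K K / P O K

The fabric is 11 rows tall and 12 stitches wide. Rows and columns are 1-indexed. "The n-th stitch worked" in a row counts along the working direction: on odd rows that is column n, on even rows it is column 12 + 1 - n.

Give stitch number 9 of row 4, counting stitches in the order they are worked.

Row 4 uses chart row ((4-1) mod 4)+1 = 4. Row 4 is even, so WS.
Chart row 4 tiled across columns 1-12: P K K / P O K P K K / P
WS row: flip the tiled sequence (start at column 12) and apply K<->P; O and / stay.
Row 4 as worked: K / P P K P O K / P P K
Stitch 9 in working order -> /

Stitch:
/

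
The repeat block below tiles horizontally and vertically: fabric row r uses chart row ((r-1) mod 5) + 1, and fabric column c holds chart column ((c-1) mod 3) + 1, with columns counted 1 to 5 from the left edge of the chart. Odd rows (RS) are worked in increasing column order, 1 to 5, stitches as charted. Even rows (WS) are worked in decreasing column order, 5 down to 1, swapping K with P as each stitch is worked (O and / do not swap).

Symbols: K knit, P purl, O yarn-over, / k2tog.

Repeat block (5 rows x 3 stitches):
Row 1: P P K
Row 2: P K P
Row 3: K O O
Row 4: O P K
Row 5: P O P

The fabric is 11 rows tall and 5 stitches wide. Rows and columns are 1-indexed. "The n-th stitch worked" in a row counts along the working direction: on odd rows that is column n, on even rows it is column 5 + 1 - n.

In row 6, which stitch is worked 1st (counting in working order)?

== STITCH ==
K

Derivation:
Row 6 uses chart row ((6-1) mod 5)+1 = 1. Row 6 is even, so WS.
Chart row 1 tiled across columns 1-5: P P K P P
WS: work from column 5 back to column 1 (reverse the tiled row), swapping K<->P (O and / unchanged).
Row 6 as worked: K K P K K
Stitch 1 in working order -> K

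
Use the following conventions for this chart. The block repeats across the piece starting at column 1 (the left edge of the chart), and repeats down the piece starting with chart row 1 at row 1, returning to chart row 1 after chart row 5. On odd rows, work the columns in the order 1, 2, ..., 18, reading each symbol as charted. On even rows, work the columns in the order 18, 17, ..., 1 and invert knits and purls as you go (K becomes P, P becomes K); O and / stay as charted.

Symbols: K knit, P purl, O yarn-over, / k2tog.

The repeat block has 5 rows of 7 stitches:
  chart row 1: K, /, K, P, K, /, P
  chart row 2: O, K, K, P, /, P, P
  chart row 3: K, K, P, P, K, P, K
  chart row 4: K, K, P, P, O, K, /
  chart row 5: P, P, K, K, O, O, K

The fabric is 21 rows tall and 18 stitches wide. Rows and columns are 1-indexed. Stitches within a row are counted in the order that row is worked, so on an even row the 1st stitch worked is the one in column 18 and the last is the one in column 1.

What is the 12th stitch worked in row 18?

Row 18 uses chart row ((18-1) mod 5)+1 = 3. Row 18 is even, so WS.
Chart row 3 tiled across columns 1-18: K K P P K P K K K P P K P K K K P P
WS: work from column 18 back to column 1 (reverse the tiled row), swapping K<->P (O and / unchanged).
Row 18 as worked: K K P P P K P K K P P P K P K K P P
The 12th stitch worked is P.

Result:
P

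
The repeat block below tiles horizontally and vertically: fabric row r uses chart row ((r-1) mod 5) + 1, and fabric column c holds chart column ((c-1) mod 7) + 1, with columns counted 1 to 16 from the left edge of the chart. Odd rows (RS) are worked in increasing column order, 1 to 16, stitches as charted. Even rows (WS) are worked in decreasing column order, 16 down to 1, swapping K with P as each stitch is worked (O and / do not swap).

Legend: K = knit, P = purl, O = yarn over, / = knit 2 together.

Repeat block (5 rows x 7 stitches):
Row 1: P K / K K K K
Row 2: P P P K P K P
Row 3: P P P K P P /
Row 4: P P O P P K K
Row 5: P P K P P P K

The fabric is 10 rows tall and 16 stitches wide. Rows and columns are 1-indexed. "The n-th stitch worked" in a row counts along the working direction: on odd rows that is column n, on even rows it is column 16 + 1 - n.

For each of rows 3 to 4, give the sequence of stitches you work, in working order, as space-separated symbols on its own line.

Row 3: chart row 3, RS - tile across columns 1-16 and work as-is.
Row 4: chart row 4, WS - tiled (columns 1-16): P P O P P K K P P O P P K K P P; work from column 16 back to 1 with K<->P swapped.

Rows as worked:
P P P K P P / P P P K P P / P P
K K P P K K O K K P P K K O K K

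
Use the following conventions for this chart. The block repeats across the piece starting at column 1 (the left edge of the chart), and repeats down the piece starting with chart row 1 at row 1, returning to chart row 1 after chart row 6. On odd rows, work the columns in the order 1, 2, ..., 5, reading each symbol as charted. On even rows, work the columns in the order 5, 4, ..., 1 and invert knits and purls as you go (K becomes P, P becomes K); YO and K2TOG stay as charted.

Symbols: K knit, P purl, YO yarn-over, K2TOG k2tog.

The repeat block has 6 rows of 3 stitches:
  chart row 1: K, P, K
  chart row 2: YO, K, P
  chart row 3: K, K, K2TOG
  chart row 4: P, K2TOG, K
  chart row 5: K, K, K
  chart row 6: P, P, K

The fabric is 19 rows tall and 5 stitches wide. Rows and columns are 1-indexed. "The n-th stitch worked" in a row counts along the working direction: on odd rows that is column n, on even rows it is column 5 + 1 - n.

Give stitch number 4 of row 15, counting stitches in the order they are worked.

Row 15 uses chart row ((15-1) mod 6)+1 = 3. Row 15 is odd, so RS.
Chart row 3 tiled across columns 1-5: K K K2TOG K K
RS: work column 1 to column 5, symbols as charted — the tiled row is the row as worked.
Counting 4 along the worked row gives K.

Stitch:
K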